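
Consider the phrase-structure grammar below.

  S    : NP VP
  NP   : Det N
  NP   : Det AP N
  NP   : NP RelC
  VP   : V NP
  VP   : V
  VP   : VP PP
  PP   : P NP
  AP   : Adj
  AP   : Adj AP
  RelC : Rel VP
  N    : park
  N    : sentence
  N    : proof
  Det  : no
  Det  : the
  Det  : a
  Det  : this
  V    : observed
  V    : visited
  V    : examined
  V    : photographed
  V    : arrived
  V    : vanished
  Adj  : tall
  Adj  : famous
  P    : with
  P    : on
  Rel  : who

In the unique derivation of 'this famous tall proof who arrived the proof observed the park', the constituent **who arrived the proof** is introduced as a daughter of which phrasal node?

NP

[S [NP [NP [Det this] [AP [Adj famous] [AP [Adj tall]]] [N proof]] [RelC [Rel who] [VP [V arrived] [NP [Det the] [N proof]]]]] [VP [V observed] [NP [Det the] [N park]]]]
The span 'who arrived the proof' is the RelC node built by RelC → Rel VP.
Its mother is the NP built by NP → NP RelC.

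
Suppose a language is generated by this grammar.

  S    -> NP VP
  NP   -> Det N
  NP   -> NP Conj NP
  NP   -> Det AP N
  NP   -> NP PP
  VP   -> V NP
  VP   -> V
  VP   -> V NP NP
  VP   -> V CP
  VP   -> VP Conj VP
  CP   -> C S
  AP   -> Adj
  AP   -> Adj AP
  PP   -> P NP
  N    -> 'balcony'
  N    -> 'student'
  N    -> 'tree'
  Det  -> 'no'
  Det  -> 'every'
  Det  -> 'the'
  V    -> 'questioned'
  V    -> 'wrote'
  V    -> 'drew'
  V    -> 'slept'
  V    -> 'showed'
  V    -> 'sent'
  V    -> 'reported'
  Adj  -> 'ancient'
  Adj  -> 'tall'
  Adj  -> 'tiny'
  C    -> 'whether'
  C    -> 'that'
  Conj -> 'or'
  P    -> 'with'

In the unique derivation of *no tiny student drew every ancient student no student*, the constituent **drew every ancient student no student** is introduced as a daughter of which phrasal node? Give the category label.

[S [NP [Det no] [AP [Adj tiny]] [N student]] [VP [V drew] [NP [Det every] [AP [Adj ancient]] [N student]] [NP [Det no] [N student]]]]
The span 'drew every ancient student no student' is the VP node built by VP → V NP NP.
Its mother is the S built by S → NP VP.

S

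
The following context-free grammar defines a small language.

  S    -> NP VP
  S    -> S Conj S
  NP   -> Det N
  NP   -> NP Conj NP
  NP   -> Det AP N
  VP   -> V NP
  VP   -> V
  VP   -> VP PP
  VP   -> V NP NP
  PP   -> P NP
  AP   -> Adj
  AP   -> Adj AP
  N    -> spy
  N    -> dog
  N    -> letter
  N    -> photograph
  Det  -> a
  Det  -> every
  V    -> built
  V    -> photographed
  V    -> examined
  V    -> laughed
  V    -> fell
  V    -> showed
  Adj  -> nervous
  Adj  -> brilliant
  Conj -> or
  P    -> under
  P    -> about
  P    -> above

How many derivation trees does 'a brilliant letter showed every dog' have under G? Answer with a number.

1

[S [NP [Det a] [AP [Adj brilliant]] [N letter]] [VP [V showed] [NP [Det every] [N dog]]]]
No rule offers an alternative attachment or grouping for any span, so this is the only derivation.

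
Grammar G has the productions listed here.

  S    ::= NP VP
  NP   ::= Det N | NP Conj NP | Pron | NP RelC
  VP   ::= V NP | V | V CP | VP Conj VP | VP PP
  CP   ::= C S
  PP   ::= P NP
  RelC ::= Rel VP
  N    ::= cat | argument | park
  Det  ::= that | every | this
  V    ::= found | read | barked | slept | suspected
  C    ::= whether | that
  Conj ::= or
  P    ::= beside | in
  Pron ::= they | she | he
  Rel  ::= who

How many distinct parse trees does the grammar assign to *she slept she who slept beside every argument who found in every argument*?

7

Two of the 7 distinct bracketings:
[S [NP [Pron she]] [VP [V slept] [NP [NP [Pron she]] [RelC [Rel who] [VP [VP [V slept]] [PP [P beside] [NP [NP [Det every] [N argument]] [RelC [Rel who] [VP [VP [V found]] [PP [P in] [NP [Det every] [N argument]]]]]]]]]]]]
[S [NP [Pron she]] [VP [V slept] [NP [NP [Pron she]] [RelC [Rel who] [VP [VP [VP [V slept]] [PP [P beside] [NP [NP [Det every] [N argument]] [RelC [Rel who] [VP [V found]]]]]] [PP [P in] [NP [Det every] [N argument]]]]]]]]
The trees differ in how a recursive rule is bracketed over the same span.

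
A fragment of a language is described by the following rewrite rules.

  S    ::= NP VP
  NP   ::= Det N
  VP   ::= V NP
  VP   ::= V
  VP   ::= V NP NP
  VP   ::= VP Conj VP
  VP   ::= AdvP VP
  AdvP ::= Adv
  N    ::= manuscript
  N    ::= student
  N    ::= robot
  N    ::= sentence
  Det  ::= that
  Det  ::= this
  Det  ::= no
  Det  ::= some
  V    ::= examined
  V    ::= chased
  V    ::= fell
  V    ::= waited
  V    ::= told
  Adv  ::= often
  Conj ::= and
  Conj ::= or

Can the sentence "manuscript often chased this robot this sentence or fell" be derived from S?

For S → NP VP, no prefix of the string parses as an NP.

Ungrammatical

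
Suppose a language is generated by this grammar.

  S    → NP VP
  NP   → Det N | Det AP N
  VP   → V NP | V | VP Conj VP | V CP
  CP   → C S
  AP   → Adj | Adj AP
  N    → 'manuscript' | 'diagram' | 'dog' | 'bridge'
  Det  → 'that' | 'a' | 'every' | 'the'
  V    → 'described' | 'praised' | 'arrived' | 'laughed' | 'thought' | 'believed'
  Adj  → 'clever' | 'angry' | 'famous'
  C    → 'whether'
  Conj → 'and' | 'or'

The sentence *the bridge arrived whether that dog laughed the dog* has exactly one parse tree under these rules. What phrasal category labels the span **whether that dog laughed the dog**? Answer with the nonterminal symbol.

CP

[S [NP [Det the] [N bridge]] [VP [V arrived] [CP [C whether] [S [NP [Det that] [N dog]] [VP [V laughed] [NP [Det the] [N dog]]]]]]]
The span 'whether that dog laughed the dog' is the CP node built by CP → C S.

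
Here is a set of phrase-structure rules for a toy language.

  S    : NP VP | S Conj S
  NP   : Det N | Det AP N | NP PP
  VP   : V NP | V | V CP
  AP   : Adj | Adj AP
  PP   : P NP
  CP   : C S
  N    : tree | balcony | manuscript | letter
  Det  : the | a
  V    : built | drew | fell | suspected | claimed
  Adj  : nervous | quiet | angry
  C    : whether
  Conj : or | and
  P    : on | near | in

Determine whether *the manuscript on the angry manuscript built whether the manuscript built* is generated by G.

S
  NP
    NP
      Det: the
      N: manuscript
    PP
      P: on
      NP
        Det: the
        AP
          Adj: angry
        N: manuscript
  VP
    V: built
    CP
      C: whether
      S
        NP
          Det: the
          N: manuscript
        VP
          V: built
Every word is introduced by a lexical rule and the phrasal rules combine the resulting categories into a single S.

Grammatical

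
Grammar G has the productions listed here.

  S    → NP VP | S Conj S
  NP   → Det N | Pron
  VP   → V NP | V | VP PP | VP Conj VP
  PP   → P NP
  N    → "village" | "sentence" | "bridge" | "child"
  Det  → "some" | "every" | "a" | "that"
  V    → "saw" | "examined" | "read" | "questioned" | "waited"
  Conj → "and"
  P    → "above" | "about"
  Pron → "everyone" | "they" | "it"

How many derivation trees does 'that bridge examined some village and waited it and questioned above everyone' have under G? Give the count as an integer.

Two of the 5 distinct bracketings:
[S [NP [Det that] [N bridge]] [VP [VP [VP [V examined] [NP [Det some] [N village]]] [Conj and] [VP [VP [V waited] [NP [Pron it]]] [Conj and] [VP [V questioned]]]] [PP [P above] [NP [Pron everyone]]]]]
[S [NP [Det that] [N bridge]] [VP [VP [VP [VP [V examined] [NP [Det some] [N village]]] [Conj and] [VP [V waited] [NP [Pron it]]]] [Conj and] [VP [V questioned]]] [PP [P above] [NP [Pron everyone]]]]]
The trees differ in how a recursive rule is bracketed over the same span.

5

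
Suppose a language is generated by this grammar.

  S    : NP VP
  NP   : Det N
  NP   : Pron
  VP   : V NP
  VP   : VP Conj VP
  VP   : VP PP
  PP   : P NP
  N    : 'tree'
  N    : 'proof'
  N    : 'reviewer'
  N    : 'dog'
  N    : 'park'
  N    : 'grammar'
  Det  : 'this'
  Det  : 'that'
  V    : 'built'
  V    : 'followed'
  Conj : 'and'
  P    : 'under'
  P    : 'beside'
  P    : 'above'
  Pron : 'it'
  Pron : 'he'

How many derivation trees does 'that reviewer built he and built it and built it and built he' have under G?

Two of the 5 distinct bracketings:
[S [NP [Det that] [N reviewer]] [VP [VP [V built] [NP [Pron he]]] [Conj and] [VP [VP [V built] [NP [Pron it]]] [Conj and] [VP [VP [V built] [NP [Pron it]]] [Conj and] [VP [V built] [NP [Pron he]]]]]]]
[S [NP [Det that] [N reviewer]] [VP [VP [V built] [NP [Pron he]]] [Conj and] [VP [VP [VP [V built] [NP [Pron it]]] [Conj and] [VP [V built] [NP [Pron it]]]] [Conj and] [VP [V built] [NP [Pron he]]]]]]
The trees differ in how a recursive rule is bracketed over the same span.

5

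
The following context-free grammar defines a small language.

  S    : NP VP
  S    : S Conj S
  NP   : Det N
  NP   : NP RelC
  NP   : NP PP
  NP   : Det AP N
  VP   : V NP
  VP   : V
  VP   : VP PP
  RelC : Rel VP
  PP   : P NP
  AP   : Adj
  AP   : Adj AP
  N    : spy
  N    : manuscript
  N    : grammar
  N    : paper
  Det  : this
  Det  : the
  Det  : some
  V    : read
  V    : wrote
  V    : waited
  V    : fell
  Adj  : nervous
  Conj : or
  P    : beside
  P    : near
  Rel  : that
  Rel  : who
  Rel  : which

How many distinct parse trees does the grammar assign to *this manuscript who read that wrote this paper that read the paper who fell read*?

5

Two of the 5 distinct bracketings:
[S [NP [NP [NP [Det this] [N manuscript]] [RelC [Rel who] [VP [V read]]]] [RelC [Rel that] [VP [V wrote] [NP [NP [Det this] [N paper]] [RelC [Rel that] [VP [V read] [NP [NP [Det the] [N paper]] [RelC [Rel who] [VP [V fell]]]]]]]]]] [VP [V read]]]
[S [NP [NP [NP [Det this] [N manuscript]] [RelC [Rel who] [VP [V read]]]] [RelC [Rel that] [VP [V wrote] [NP [NP [NP [Det this] [N paper]] [RelC [Rel that] [VP [V read] [NP [Det the] [N paper]]]]] [RelC [Rel who] [VP [V fell]]]]]]] [VP [V read]]]
The trees differ in how a recursive rule is bracketed over the same span.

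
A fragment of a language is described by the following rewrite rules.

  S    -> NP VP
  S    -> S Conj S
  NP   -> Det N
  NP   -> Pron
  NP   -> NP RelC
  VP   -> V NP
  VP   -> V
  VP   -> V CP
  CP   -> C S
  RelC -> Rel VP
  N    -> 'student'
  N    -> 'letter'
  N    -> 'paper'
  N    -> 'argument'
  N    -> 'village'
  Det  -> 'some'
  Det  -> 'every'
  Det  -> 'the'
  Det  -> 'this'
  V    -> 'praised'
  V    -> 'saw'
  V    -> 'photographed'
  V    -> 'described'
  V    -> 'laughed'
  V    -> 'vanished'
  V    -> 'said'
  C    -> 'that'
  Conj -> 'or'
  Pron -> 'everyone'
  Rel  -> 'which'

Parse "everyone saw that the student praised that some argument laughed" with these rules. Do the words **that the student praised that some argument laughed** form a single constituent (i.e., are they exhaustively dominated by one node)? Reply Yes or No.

Yes

[S [NP [Pron everyone]] [VP [V saw] [CP [C that] [S [NP [Det the] [N student]] [VP [V praised] [CP [C that] [S [NP [Det some] [N argument]] [VP [V laughed]]]]]]]]]
The words 'that the student praised that some argument laughed' are exhaustively dominated by a single CP node (built by CP → C S), so they form a constituent.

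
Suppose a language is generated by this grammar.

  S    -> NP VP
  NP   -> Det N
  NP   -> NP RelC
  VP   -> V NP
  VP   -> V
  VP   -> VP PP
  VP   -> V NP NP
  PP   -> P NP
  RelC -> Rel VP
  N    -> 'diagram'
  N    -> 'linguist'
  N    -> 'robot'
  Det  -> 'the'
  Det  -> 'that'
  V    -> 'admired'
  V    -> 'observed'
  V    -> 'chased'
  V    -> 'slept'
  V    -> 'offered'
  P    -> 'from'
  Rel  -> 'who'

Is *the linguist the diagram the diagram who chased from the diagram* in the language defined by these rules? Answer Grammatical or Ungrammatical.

For S → NP VP, the only prefix that parses as NP is 'the linguist', but the remainder 'the diagram the diagram who chased from the diagram' is not a VP under these rules.

Ungrammatical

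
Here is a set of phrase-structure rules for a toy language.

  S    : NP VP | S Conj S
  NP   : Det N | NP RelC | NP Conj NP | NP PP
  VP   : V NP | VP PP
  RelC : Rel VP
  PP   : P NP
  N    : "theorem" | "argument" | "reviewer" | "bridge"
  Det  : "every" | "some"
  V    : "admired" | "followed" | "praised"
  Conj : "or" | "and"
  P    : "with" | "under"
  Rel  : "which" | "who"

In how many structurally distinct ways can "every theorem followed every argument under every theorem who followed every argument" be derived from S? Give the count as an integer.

3

Two of the 3 distinct bracketings:
[S [NP [Det every] [N theorem]] [VP [V followed] [NP [NP [NP [Det every] [N argument]] [PP [P under] [NP [Det every] [N theorem]]]] [RelC [Rel who] [VP [V followed] [NP [Det every] [N argument]]]]]]]
[S [NP [Det every] [N theorem]] [VP [V followed] [NP [NP [Det every] [N argument]] [PP [P under] [NP [NP [Det every] [N theorem]] [RelC [Rel who] [VP [V followed] [NP [Det every] [N argument]]]]]]]]]
The trees differ in how a recursive rule is bracketed over the same span.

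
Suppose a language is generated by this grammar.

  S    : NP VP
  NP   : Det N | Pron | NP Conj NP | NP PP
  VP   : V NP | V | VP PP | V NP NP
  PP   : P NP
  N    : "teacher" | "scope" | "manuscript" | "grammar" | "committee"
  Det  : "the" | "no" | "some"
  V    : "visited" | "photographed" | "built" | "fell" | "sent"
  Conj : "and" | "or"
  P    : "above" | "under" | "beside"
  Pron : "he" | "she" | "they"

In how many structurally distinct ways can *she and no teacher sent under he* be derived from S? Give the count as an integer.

[S [NP [NP [Pron she]] [Conj and] [NP [Det no] [N teacher]]] [VP [VP [V sent]] [PP [P under] [NP [Pron he]]]]]
No rule offers an alternative attachment or grouping for any span, so this is the only derivation.

1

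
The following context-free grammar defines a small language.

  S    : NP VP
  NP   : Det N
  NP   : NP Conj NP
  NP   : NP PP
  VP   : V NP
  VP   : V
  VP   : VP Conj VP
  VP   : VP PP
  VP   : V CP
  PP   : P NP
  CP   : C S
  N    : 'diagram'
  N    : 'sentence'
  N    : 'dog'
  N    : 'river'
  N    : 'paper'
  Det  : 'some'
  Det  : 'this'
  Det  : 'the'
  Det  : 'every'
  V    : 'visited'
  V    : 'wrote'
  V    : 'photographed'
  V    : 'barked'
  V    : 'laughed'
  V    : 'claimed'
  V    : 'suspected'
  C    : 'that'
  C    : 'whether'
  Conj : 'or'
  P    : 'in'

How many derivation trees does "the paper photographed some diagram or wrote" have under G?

1

[S [NP [Det the] [N paper]] [VP [VP [V photographed] [NP [Det some] [N diagram]]] [Conj or] [VP [V wrote]]]]
No rule offers an alternative attachment or grouping for any span, so this is the only derivation.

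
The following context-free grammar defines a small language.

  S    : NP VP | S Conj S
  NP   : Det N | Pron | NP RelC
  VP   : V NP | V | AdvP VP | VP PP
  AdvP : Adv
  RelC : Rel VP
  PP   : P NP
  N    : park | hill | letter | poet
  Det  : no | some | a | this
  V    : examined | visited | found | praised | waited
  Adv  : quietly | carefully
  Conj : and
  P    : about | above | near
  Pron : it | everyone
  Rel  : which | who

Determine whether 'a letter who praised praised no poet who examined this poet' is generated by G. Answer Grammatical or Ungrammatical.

Grammatical

S
  NP
    NP
      Det: a
      N: letter
    RelC
      Rel: who
      VP
        V: praised
  VP
    V: praised
    NP
      NP
        Det: no
        N: poet
      RelC
        Rel: who
        VP
          V: examined
          NP
            Det: this
            N: poet
The bracketing above is licensed at every node by one of the given productions, with S at the root.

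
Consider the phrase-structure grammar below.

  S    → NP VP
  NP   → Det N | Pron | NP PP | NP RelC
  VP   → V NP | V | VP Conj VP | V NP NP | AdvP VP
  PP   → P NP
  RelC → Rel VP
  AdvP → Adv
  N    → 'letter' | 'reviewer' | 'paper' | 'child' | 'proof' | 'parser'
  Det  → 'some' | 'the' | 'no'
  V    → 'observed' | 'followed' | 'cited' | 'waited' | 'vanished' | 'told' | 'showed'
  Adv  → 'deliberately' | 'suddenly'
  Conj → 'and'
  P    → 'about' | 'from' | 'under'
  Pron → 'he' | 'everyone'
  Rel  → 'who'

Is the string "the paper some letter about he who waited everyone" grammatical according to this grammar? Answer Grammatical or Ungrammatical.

For S → NP VP, the only prefix that parses as NP is 'the paper', but the remainder 'some letter about he who waited everyone' is not a VP under these rules.

Ungrammatical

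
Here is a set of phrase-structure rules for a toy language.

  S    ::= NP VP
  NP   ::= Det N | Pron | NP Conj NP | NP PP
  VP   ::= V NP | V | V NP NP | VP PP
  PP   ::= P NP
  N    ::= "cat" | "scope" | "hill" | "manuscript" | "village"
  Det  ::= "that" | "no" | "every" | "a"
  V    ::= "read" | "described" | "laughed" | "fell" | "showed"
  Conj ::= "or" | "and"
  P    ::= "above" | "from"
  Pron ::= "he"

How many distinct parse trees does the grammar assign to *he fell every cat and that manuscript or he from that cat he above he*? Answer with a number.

10

Two of the 10 distinct bracketings:
[S [NP [Pron he]] [VP [V fell] [NP [NP [Det every] [N cat]] [Conj and] [NP [NP [Det that] [N manuscript]] [Conj or] [NP [NP [Pron he]] [PP [P from] [NP [Det that] [N cat]]]]]] [NP [NP [Pron he]] [PP [P above] [NP [Pron he]]]]]]
[S [NP [Pron he]] [VP [V fell] [NP [NP [Det every] [N cat]] [Conj and] [NP [NP [NP [Det that] [N manuscript]] [Conj or] [NP [Pron he]]] [PP [P from] [NP [Det that] [N cat]]]]] [NP [NP [Pron he]] [PP [P above] [NP [Pron he]]]]]]
The trees differ in how a recursive rule is bracketed over the same span.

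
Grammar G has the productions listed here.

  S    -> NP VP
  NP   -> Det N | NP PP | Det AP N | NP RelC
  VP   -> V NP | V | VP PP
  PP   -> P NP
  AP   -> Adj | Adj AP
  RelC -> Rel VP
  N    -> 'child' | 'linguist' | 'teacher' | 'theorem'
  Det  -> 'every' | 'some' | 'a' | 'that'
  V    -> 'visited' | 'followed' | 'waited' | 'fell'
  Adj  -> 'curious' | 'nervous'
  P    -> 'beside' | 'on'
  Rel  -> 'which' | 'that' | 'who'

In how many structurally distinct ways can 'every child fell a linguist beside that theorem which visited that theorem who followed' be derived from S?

Two of the 7 distinct bracketings:
[S [NP [Det every] [N child]] [VP [V fell] [NP [NP [Det a] [N linguist]] [PP [P beside] [NP [NP [Det that] [N theorem]] [RelC [Rel which] [VP [V visited] [NP [NP [Det that] [N theorem]] [RelC [Rel who] [VP [V followed]]]]]]]]]]]
[S [NP [Det every] [N child]] [VP [V fell] [NP [NP [Det a] [N linguist]] [PP [P beside] [NP [NP [NP [Det that] [N theorem]] [RelC [Rel which] [VP [V visited] [NP [Det that] [N theorem]]]]] [RelC [Rel who] [VP [V followed]]]]]]]]
The trees differ in how a recursive rule is bracketed over the same span.

7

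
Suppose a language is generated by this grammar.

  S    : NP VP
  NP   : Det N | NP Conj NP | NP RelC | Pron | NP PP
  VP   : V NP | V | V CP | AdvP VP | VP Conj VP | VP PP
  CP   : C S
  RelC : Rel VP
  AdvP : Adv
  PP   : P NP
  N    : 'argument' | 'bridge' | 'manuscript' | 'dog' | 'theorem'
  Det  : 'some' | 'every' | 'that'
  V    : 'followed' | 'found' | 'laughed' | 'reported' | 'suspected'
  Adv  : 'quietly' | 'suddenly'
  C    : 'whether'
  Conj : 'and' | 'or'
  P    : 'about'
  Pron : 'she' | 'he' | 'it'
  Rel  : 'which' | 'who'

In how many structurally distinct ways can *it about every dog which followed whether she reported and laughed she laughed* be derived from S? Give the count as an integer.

Two of the 4 distinct bracketings:
[S [NP [NP [NP [Pron it]] [PP [P about] [NP [Det every] [N dog]]]] [RelC [Rel which] [VP [V followed] [CP [C whether] [S [NP [Pron she]] [VP [VP [V reported]] [Conj and] [VP [V laughed] [NP [Pron she]]]]]]]]] [VP [V laughed]]]
[S [NP [NP [NP [Pron it]] [PP [P about] [NP [Det every] [N dog]]]] [RelC [Rel which] [VP [VP [V followed] [CP [C whether] [S [NP [Pron she]] [VP [V reported]]]]] [Conj and] [VP [V laughed] [NP [Pron she]]]]]] [VP [V laughed]]]
The trees differ in how a recursive rule is bracketed over the same span.

4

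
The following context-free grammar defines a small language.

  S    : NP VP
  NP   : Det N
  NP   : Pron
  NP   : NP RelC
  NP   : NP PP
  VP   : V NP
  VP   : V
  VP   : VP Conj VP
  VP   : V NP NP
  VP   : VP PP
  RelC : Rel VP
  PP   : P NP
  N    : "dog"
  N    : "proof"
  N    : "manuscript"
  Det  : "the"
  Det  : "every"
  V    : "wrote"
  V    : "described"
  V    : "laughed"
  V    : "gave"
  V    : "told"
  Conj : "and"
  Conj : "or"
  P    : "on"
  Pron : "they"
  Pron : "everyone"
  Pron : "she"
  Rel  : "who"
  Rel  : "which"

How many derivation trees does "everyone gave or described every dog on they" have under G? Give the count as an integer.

3

Two of the 3 distinct bracketings:
[S [NP [Pron everyone]] [VP [VP [V gave]] [Conj or] [VP [V described] [NP [NP [Det every] [N dog]] [PP [P on] [NP [Pron they]]]]]]]
[S [NP [Pron everyone]] [VP [VP [V gave]] [Conj or] [VP [VP [V described] [NP [Det every] [N dog]]] [PP [P on] [NP [Pron they]]]]]]
The difference turns on whether NP → NP PP is used at the relevant span, versus an alternative expansion of NP.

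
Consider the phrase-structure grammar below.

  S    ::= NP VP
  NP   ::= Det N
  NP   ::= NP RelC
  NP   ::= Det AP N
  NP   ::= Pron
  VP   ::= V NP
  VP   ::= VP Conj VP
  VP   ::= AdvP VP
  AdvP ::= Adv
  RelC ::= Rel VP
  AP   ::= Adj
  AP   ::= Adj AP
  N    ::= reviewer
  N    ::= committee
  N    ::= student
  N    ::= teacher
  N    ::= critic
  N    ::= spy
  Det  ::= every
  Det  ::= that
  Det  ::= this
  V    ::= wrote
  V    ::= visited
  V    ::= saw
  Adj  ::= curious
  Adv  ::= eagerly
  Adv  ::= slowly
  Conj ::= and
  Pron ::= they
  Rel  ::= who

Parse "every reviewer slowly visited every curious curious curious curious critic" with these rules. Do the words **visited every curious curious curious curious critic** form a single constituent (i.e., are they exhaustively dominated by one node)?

[S [NP [Det every] [N reviewer]] [VP [AdvP [Adv slowly]] [VP [V visited] [NP [Det every] [AP [Adj curious] [AP [Adj curious] [AP [Adj curious] [AP [Adj curious]]]]] [N critic]]]]]
The words 'visited every curious curious curious curious critic' are exhaustively dominated by a single VP node (built by VP → V NP), so they form a constituent.

Yes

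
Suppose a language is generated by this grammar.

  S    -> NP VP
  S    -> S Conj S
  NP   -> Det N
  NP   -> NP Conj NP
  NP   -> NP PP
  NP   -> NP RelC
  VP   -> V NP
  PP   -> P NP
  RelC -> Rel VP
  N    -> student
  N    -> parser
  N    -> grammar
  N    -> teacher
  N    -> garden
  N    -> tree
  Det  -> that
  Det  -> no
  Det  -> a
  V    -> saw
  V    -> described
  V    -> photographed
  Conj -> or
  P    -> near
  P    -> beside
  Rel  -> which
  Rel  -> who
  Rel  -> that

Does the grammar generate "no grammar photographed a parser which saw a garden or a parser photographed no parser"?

Grammatical

S
  S
    NP
      Det: no
      N: grammar
    VP
      V: photographed
      NP
        NP
          Det: a
          N: parser
        RelC
          Rel: which
          VP
            V: saw
            NP
              Det: a
              N: garden
  Conj: or
  S
    NP
      Det: a
      N: parser
    VP
      V: photographed
      NP
        Det: no
        N: parser
The bracketing above is licensed at every node by one of the given productions, with S at the root.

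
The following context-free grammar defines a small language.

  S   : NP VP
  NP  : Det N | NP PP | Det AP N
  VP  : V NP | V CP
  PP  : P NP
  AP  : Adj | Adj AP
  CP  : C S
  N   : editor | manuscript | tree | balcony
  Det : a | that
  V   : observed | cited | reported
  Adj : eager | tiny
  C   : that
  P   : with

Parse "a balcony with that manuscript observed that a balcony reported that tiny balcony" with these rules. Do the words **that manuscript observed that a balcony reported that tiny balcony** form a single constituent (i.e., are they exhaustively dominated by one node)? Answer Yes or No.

No

[S [NP [NP [Det a] [N balcony]] [PP [P with] [NP [Det that] [N manuscript]]]] [VP [V observed] [CP [C that] [S [NP [Det a] [N balcony]] [VP [V reported] [NP [Det that] [AP [Adj tiny]] [N balcony]]]]]]]
The smallest constituent containing 'that manuscript observed that a balcony reported that tiny balcony' is the S spanning 'a balcony with that manuscript observed that a balcony reported that tiny balcony'; no single node in the tree dominates exactly the given words.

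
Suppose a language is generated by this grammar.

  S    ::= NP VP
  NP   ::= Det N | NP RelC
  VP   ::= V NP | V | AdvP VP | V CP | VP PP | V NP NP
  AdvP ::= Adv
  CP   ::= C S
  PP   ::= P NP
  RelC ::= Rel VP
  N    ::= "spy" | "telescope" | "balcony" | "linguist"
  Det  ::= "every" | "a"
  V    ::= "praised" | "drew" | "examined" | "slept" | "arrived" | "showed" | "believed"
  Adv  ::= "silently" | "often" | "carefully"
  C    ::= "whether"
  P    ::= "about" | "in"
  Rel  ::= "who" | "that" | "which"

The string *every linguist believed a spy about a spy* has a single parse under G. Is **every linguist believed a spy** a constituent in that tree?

[S [NP [Det every] [N linguist]] [VP [VP [V believed] [NP [Det a] [N spy]]] [PP [P about] [NP [Det a] [N spy]]]]]
The smallest constituent containing 'every linguist believed a spy' is the S spanning 'every linguist believed a spy about a spy'; no single node in the tree dominates exactly the given words.

No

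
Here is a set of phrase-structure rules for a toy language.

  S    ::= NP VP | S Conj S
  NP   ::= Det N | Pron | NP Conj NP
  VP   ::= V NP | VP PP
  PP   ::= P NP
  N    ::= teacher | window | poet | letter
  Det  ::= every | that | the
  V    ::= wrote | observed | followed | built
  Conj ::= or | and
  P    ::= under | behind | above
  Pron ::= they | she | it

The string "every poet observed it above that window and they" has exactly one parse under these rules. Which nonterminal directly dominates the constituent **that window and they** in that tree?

[S [NP [Det every] [N poet]] [VP [VP [V observed] [NP [Pron it]]] [PP [P above] [NP [NP [Det that] [N window]] [Conj and] [NP [Pron they]]]]]]
The span 'that window and they' is the NP node built by NP → NP Conj NP.
Its mother is the PP built by PP → P NP.

PP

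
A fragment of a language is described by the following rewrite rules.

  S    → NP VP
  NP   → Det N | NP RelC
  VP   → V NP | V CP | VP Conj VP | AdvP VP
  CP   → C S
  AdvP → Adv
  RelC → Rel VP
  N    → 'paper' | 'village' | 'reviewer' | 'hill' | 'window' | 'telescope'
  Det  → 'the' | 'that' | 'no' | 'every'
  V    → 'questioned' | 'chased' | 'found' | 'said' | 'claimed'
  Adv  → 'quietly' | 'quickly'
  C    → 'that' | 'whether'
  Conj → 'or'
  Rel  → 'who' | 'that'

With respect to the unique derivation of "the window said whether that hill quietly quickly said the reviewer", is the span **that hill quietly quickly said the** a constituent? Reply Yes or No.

[S [NP [Det the] [N window]] [VP [V said] [CP [C whether] [S [NP [Det that] [N hill]] [VP [AdvP [Adv quietly]] [VP [AdvP [Adv quickly]] [VP [V said] [NP [Det the] [N reviewer]]]]]]]]]
The smallest constituent containing 'that hill quietly quickly said the' is the S spanning 'that hill quietly quickly said the reviewer'; no single node in the tree dominates exactly the given words.

No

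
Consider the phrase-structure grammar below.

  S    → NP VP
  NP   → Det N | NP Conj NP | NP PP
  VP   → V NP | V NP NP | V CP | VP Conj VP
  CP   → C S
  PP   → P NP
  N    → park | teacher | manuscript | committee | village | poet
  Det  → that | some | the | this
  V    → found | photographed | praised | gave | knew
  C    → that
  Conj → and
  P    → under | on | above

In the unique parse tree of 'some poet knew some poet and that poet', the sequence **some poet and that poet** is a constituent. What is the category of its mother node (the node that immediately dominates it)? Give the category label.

[S [NP [Det some] [N poet]] [VP [V knew] [NP [NP [Det some] [N poet]] [Conj and] [NP [Det that] [N poet]]]]]
The span 'some poet and that poet' is the NP node built by NP → NP Conj NP.
Its mother is the VP built by VP → V NP.

VP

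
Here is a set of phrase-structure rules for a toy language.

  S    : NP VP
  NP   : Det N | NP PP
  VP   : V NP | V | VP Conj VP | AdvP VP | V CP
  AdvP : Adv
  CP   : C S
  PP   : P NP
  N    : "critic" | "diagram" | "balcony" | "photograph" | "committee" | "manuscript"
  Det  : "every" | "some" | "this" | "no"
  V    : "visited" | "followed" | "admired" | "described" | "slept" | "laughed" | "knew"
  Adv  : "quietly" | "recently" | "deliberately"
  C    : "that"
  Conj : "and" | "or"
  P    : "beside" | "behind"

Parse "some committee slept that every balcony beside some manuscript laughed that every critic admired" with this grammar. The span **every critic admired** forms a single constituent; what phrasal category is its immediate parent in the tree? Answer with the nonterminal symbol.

S
  NP
    Det: some
    N: committee
  VP
    V: slept
    CP
      C: that
      S
        NP
          NP
            Det: every
            N: balcony
          PP
            P: beside
            NP
              Det: some
              N: manuscript
        VP
          V: laughed
          CP
            C: that
            S
              NP
                Det: every
                N: critic
              VP
                V: admired
The span 'every critic admired' is the S node built by S → NP VP.
Its mother is the CP built by CP → C S.

CP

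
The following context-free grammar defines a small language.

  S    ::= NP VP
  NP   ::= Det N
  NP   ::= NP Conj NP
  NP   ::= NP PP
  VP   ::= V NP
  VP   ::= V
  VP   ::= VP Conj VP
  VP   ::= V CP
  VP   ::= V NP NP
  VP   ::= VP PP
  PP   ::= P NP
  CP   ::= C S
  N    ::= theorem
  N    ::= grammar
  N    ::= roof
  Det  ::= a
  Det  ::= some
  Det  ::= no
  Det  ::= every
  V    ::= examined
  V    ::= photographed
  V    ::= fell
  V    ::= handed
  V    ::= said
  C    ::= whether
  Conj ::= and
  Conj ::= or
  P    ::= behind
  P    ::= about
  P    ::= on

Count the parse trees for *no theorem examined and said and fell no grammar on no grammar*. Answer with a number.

7

Two of the 7 distinct bracketings:
[S [NP [Det no] [N theorem]] [VP [VP [V examined]] [Conj and] [VP [VP [V said]] [Conj and] [VP [V fell] [NP [NP [Det no] [N grammar]] [PP [P on] [NP [Det no] [N grammar]]]]]]]]
[S [NP [Det no] [N theorem]] [VP [VP [V examined]] [Conj and] [VP [VP [V said]] [Conj and] [VP [VP [V fell] [NP [Det no] [N grammar]]] [PP [P on] [NP [Det no] [N grammar]]]]]]]
The difference turns on whether NP → NP PP is used at the relevant span, versus an alternative expansion of NP.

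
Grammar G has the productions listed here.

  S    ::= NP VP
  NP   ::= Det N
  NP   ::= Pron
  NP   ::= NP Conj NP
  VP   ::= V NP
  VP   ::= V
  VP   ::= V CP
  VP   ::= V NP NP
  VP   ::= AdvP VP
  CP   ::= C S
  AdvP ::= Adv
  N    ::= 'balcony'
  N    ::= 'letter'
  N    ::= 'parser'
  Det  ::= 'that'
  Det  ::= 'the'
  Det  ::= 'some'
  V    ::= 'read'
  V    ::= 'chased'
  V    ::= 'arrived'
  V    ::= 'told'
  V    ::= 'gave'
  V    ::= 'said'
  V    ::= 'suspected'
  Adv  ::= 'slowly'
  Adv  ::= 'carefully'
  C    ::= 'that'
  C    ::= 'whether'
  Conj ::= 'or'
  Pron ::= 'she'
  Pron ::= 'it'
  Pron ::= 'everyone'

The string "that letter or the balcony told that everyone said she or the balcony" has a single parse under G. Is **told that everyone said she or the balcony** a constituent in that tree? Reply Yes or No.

Yes

[S [NP [NP [Det that] [N letter]] [Conj or] [NP [Det the] [N balcony]]] [VP [V told] [CP [C that] [S [NP [Pron everyone]] [VP [V said] [NP [NP [Pron she]] [Conj or] [NP [Det the] [N balcony]]]]]]]]
The words 'told that everyone said she or the balcony' are exhaustively dominated by a single VP node (built by VP → V CP), so they form a constituent.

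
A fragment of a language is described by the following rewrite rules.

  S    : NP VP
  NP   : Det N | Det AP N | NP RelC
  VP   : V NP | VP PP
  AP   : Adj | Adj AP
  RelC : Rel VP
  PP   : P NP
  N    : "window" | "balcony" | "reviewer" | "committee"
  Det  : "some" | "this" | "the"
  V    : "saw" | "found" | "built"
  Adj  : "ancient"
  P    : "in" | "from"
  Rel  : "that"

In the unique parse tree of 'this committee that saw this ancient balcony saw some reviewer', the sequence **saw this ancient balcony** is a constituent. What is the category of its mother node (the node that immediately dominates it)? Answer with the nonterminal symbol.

RelC

S
  NP
    NP
      Det: this
      N: committee
    RelC
      Rel: that
      VP
        V: saw
        NP
          Det: this
          AP
            Adj: ancient
          N: balcony
  VP
    V: saw
    NP
      Det: some
      N: reviewer
The span 'saw this ancient balcony' is the VP node built by VP → V NP.
Its mother is the RelC built by RelC → Rel VP.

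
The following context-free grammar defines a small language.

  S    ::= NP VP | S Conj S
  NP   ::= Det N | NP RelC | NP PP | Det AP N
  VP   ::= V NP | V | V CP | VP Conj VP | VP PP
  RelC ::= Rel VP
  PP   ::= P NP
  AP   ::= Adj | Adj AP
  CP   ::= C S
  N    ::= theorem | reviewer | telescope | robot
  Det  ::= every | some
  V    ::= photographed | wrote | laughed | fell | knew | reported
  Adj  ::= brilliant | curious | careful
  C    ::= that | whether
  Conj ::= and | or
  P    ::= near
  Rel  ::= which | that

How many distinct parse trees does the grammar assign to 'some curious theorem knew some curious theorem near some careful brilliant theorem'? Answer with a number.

2

The two bracketings:
[S [NP [Det some] [AP [Adj curious]] [N theorem]] [VP [V knew] [NP [NP [Det some] [AP [Adj curious]] [N theorem]] [PP [P near] [NP [Det some] [AP [Adj careful] [AP [Adj brilliant]]] [N theorem]]]]]]
[S [NP [Det some] [AP [Adj curious]] [N theorem]] [VP [VP [V knew] [NP [Det some] [AP [Adj curious]] [N theorem]]] [PP [P near] [NP [Det some] [AP [Adj careful] [AP [Adj brilliant]]] [N theorem]]]]]
The difference turns on whether NP → NP PP is used at the relevant span, versus an alternative expansion of NP.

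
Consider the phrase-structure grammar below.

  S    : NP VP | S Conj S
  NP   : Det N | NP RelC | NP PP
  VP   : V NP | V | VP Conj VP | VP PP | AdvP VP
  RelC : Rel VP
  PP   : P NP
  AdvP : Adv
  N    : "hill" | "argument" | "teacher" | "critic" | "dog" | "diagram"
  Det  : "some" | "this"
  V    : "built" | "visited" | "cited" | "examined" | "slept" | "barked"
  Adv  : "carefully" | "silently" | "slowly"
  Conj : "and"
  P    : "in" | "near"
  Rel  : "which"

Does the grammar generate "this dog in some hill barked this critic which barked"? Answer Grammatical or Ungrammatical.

Grammatical

[S [NP [NP [Det this] [N dog]] [PP [P in] [NP [Det some] [N hill]]]] [VP [V barked] [NP [NP [Det this] [N critic]] [RelC [Rel which] [VP [V barked]]]]]]
Each bracket corresponds to one application of a listed rule, so the string is derivable from S.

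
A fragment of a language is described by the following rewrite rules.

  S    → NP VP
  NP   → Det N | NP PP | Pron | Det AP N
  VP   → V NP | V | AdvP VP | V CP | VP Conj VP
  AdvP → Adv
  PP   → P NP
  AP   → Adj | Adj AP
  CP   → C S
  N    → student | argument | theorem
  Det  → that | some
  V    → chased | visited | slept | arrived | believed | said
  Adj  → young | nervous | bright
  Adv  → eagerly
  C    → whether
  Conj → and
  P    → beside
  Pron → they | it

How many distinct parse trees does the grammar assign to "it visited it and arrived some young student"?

[S [NP [Pron it]] [VP [VP [V visited] [NP [Pron it]]] [Conj and] [VP [V arrived] [NP [Det some] [AP [Adj young]] [N student]]]]]
No rule offers an alternative attachment or grouping for any span, so this is the only derivation.

1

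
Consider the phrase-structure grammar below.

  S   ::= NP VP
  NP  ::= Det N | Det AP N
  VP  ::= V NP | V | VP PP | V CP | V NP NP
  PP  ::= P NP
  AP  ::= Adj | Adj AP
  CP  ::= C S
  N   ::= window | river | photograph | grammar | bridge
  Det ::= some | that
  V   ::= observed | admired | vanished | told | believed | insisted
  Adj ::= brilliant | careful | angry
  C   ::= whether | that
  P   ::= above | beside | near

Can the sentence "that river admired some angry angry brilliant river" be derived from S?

Grammatical

[S [NP [Det that] [N river]] [VP [V admired] [NP [Det some] [AP [Adj angry] [AP [Adj angry] [AP [Adj brilliant]]]] [N river]]]]
Every word is introduced by a lexical rule and the phrasal rules combine the resulting categories into a single S.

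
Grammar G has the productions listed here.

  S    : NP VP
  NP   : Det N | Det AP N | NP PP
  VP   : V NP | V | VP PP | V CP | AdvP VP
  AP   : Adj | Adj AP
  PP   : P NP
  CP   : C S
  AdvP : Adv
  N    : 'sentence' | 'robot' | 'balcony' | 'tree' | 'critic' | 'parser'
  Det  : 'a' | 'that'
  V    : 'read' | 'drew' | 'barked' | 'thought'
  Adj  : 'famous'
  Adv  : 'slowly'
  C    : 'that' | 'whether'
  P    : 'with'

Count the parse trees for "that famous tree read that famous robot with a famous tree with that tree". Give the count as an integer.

Two of the 5 distinct bracketings:
[S [NP [Det that] [AP [Adj famous]] [N tree]] [VP [V read] [NP [NP [Det that] [AP [Adj famous]] [N robot]] [PP [P with] [NP [NP [Det a] [AP [Adj famous]] [N tree]] [PP [P with] [NP [Det that] [N tree]]]]]]]]
[S [NP [Det that] [AP [Adj famous]] [N tree]] [VP [V read] [NP [NP [NP [Det that] [AP [Adj famous]] [N robot]] [PP [P with] [NP [Det a] [AP [Adj famous]] [N tree]]]] [PP [P with] [NP [Det that] [N tree]]]]]]
The trees differ in how a recursive rule is bracketed over the same span.

5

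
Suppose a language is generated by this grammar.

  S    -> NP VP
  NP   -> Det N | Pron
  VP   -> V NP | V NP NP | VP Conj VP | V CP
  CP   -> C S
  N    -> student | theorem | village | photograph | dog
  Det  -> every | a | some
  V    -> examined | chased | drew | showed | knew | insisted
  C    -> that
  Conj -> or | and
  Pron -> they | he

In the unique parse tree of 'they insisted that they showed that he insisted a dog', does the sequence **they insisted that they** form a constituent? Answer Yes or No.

[S [NP [Pron they]] [VP [V insisted] [CP [C that] [S [NP [Pron they]] [VP [V showed] [CP [C that] [S [NP [Pron he]] [VP [V insisted] [NP [Det a] [N dog]]]]]]]]]]
The smallest constituent containing 'they insisted that they' is the S spanning 'they insisted that they showed that he insisted a dog'; no single node in the tree dominates exactly the given words.

No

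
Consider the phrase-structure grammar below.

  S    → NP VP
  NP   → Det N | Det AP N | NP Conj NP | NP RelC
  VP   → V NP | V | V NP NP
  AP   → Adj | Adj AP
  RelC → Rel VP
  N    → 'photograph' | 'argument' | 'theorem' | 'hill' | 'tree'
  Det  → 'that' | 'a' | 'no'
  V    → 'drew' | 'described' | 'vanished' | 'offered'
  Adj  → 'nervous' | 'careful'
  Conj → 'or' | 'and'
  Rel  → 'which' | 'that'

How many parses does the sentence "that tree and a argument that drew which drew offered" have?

3

Two of the 3 distinct bracketings:
[S [NP [NP [Det that] [N tree]] [Conj and] [NP [NP [NP [Det a] [N argument]] [RelC [Rel that] [VP [V drew]]]] [RelC [Rel which] [VP [V drew]]]]] [VP [V offered]]]
[S [NP [NP [NP [Det that] [N tree]] [Conj and] [NP [NP [Det a] [N argument]] [RelC [Rel that] [VP [V drew]]]]] [RelC [Rel which] [VP [V drew]]]] [VP [V offered]]]
The trees differ in how a recursive rule is bracketed over the same span.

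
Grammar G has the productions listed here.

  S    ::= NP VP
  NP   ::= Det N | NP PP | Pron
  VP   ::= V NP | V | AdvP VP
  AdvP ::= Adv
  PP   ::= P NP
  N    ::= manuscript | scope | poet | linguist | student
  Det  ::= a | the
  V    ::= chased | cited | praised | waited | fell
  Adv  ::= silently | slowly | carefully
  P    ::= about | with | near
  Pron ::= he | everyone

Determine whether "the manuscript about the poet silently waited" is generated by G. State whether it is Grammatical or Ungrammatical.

Grammatical

[S [NP [NP [Det the] [N manuscript]] [PP [P about] [NP [Det the] [N poet]]]] [VP [AdvP [Adv silently]] [VP [V waited]]]]
Each bracket corresponds to one application of a listed rule, so the string is derivable from S.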